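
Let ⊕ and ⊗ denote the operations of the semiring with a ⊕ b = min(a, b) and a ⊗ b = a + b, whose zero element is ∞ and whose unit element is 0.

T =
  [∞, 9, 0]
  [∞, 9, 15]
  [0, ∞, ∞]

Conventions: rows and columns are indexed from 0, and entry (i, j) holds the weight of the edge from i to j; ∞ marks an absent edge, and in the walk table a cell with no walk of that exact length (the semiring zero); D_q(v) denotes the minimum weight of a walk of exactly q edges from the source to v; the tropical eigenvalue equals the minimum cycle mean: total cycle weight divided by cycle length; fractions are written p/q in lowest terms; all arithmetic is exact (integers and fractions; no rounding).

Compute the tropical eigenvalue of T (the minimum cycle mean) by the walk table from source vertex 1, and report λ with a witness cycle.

q=0: [∞, 0, ∞]
q=1: [∞, 9, 15]
q=2: [15, 18, 24]
q=3: [24, 24, 15]
Optimal cycle mean attained by: cycle 0->2->0, total 0 + 0, length 2.
Answer: λ = 0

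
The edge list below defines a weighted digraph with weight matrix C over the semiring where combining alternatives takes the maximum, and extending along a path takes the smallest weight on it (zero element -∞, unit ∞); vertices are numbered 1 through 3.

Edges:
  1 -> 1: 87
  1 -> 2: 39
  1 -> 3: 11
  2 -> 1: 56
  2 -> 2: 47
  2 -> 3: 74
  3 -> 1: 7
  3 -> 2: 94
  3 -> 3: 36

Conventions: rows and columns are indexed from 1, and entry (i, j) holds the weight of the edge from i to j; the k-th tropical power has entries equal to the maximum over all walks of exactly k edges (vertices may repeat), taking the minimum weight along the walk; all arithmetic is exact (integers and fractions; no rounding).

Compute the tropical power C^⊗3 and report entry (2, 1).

C^⊗2:
  [87, 39, 39]
  [56, 74, 47]
  [56, 47, 74]
C^⊗3:
  [87, 39, 39]
  [56, 47, 74]
  [56, 74, 47]
Key observation: the optimum is the walk 2->1->1->1, with weight 56 min 87 min 87 = 56.
Optimal value attained by: walk 2->1->1->1.
Answer: (C^⊗3)[2][1] = 56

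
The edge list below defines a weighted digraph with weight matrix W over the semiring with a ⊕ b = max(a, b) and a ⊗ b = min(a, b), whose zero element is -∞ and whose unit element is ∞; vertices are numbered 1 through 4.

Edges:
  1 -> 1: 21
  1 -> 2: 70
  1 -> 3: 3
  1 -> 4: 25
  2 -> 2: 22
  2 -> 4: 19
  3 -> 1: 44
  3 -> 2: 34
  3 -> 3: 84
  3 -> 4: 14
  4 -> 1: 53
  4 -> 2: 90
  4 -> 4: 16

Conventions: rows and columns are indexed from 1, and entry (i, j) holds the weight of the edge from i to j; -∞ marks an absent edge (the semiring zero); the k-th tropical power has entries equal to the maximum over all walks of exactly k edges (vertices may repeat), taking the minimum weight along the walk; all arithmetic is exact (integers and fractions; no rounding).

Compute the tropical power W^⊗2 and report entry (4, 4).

W^⊗2:
  [25, 25, 3, 21]
  [19, 22, -∞, 19]
  [44, 44, 84, 25]
  [21, 53, 3, 25]
Key observation: the optimum is the walk 4->1->4, with weight 53 min 25 = 25.
Optimal value attained by: walk 4->1->4.
Answer: (W^⊗2)[4][4] = 25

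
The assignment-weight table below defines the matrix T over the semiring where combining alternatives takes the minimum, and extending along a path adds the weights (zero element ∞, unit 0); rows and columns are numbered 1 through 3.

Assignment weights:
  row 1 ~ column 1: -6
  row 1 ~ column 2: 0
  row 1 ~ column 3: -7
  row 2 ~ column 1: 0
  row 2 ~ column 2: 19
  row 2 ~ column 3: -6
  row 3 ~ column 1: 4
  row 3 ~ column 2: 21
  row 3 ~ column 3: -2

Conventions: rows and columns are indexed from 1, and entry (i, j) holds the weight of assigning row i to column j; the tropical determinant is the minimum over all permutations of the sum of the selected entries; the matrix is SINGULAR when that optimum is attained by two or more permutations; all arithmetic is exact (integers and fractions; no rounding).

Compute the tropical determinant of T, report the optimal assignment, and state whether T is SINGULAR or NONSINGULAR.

σ = (1, 2, 3): (-6) + 19 + (-2) = 11
σ = (1, 3, 2): (-6) + (-6) + 21 = 9
σ = (2, 1, 3): 0 + 0 + (-2) = -2
σ = (2, 3, 1): 0 + (-6) + 4 = -2
σ = (3, 1, 2): (-7) + 0 + 21 = 14
σ = (3, 2, 1): (-7) + 19 + 4 = 16
Optimal value attained by: σ = (2, 1, 3).
Answer: det⊕(T) = -2; verdict: SINGULAR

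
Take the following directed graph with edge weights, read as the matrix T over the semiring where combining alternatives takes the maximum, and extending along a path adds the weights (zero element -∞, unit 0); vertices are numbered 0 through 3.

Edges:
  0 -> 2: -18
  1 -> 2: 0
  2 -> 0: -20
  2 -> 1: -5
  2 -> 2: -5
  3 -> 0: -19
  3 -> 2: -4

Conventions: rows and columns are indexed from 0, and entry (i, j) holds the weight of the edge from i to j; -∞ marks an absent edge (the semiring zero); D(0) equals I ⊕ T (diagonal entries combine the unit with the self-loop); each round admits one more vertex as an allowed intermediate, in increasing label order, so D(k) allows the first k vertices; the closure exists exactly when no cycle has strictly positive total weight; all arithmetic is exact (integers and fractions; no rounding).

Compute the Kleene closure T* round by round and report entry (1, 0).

D(0):
  [0, -∞, -18, -∞]
  [-∞, 0, 0, -∞]
  [-20, -5, 0, -∞]
  [-19, -∞, -4, 0]
D(1):
  [0, -∞, -18, -∞]
  [-∞, 0, 0, -∞]
  [-20, -5, 0, -∞]
  [-19, -∞, -4, 0]
D(2):
  [0, -∞, -18, -∞]
  [-∞, 0, 0, -∞]
  [-20, -5, 0, -∞]
  [-19, -∞, -4, 0]
D(3):
  [0, -23, -18, -∞]
  [-20, 0, 0, -∞]
  [-20, -5, 0, -∞]
  [-19, -9, -4, 0]
D(4):
  [0, -23, -18, -∞]
  [-20, 0, 0, -∞]
  [-20, -5, 0, -∞]
  [-19, -9, -4, 0]
Answer: T*[1][0] = -20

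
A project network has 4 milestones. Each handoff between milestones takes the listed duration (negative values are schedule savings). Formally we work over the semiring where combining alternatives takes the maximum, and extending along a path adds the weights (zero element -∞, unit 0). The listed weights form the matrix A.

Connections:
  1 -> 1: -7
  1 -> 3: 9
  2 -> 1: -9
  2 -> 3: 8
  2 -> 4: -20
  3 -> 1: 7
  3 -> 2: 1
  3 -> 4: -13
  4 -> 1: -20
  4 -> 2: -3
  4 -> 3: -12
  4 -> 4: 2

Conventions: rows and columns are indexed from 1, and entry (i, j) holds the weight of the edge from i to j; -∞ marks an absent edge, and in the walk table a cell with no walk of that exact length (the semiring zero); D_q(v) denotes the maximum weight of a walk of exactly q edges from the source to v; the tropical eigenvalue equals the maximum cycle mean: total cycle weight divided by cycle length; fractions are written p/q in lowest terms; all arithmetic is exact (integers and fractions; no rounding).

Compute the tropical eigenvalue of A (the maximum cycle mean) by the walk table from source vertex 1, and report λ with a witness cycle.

q=0: [0, -∞, -∞, -∞]
q=1: [-7, -∞, 9, -∞]
q=2: [16, 10, 2, -4]
q=3: [9, 3, 25, -2]
q=4: [32, 26, 18, 12]
Optimal cycle mean attained by: cycle 1->3->1, total 9 + 7, length 2.
Answer: λ = 8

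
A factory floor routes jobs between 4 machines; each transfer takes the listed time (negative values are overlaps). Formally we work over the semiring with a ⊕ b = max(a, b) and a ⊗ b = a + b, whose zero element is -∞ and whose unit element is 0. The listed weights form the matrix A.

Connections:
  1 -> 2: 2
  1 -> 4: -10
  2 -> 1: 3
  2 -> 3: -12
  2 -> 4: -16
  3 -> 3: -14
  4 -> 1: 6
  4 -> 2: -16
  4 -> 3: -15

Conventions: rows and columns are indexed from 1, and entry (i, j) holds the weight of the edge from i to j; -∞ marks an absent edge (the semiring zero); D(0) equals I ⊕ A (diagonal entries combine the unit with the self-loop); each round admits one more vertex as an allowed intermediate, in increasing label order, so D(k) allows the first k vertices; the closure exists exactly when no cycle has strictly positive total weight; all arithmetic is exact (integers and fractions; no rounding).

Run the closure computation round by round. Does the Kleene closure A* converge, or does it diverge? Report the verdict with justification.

D(0):
  [0, 2, -∞, -10]
  [3, 0, -12, -16]
  [-∞, -∞, 0, -∞]
  [6, -16, -15, 0]
Detection: at round 1, diagonal entry (2, 2) turns strictly positive.
Key observation: the cycle 2->1->2 has total weight 3 + 2, which is strictly positive.
Answer: DIVERGES — positive cycle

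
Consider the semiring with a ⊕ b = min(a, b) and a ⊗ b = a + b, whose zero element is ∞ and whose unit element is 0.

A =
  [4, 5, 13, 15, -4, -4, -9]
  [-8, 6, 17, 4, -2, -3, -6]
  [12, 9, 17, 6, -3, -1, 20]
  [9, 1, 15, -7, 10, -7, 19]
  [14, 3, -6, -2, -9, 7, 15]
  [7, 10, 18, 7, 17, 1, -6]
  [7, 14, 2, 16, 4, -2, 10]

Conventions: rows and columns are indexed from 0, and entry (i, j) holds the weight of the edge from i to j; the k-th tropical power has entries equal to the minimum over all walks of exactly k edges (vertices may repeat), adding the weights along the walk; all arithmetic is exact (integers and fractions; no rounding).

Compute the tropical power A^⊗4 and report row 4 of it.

A^⊗2:
  [-3, -1, -10, -6, -13, -11, -10]
  [-4, -3, -8, -4, -12, -12, -17]
  [1, 0, -9, -5, -12, -1, -7]
  [-7, -6, 4, -14, -1, -14, -13]
  [-5, -6, -15, -11, -18, -9, -3]
  [1, 8, -4, 0, -2, -8, -5]
  [5, 7, -2, 2, -5, -1, -8]
A^⊗3:
  [-9, -10, -19, -15, -22, -13, -17]
  [-11, -9, -18, -14, -21, -19, -18]
  [-8, -9, -18, -14, -21, -12, -8]
  [-14, -13, -11, -21, -11, -21, -20]
  [-14, -15, -24, -20, -27, -18, -15]
  [-1, 1, -8, -7, -11, -7, -14]
  [-1, -2, -11, -7, -14, -10, -7]
A^⊗4:
  [-18, -19, -28, -24, -31, -22, -19]
  [-17, -18, -27, -23, -30, -21, -25]
  [-17, -18, -27, -23, -30, -21, -18]
  [-21, -20, -18, -28, -20, -28, -27]
  [-23, -24, -33, -29, -36, -27, -24]
  [-7, -8, -17, -14, -20, -16, -13]
  [-10, -11, -20, -16, -23, -14, -16]
Answer: row 4 of A^⊗4 = [-23, -24, -33, -29, -36, -27, -24]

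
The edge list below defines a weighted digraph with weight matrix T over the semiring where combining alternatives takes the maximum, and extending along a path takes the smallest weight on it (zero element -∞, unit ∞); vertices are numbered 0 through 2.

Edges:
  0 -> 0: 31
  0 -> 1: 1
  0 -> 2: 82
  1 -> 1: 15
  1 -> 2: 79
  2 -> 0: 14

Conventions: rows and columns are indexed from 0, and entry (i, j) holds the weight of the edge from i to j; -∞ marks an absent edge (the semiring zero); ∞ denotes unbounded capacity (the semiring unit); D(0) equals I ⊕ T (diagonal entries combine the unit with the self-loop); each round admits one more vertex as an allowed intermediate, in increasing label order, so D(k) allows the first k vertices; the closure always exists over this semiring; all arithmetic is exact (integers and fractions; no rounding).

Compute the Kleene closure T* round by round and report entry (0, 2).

D(0):
  [∞, 1, 82]
  [-∞, ∞, 79]
  [14, -∞, ∞]
D(1):
  [∞, 1, 82]
  [-∞, ∞, 79]
  [14, 1, ∞]
D(2):
  [∞, 1, 82]
  [-∞, ∞, 79]
  [14, 1, ∞]
D(3):
  [∞, 1, 82]
  [14, ∞, 79]
  [14, 1, ∞]
Answer: T*[0][2] = 82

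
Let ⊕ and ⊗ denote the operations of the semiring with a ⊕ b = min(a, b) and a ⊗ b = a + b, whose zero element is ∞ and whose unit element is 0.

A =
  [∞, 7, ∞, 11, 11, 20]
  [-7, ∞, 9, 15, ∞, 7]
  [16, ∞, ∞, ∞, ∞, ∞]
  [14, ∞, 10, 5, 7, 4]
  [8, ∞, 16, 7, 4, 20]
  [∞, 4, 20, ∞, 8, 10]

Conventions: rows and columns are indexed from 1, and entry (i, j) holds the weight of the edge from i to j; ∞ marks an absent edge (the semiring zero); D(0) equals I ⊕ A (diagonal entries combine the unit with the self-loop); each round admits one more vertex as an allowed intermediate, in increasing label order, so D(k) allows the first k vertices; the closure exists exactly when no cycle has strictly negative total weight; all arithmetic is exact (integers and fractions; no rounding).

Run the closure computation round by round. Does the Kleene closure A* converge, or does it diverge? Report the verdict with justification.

D(0):
  [0, 7, ∞, 11, 11, 20]
  [-7, 0, 9, 15, ∞, 7]
  [16, ∞, 0, ∞, ∞, ∞]
  [14, ∞, 10, 0, 7, 4]
  [8, ∞, 16, 7, 0, 20]
  [∞, 4, 20, ∞, 8, 0]
D(1):
  [0, 7, ∞, 11, 11, 20]
  [-7, 0, 9, 4, 4, 7]
  [16, 23, 0, 27, 27, 36]
  [14, 21, 10, 0, 7, 4]
  [8, 15, 16, 7, 0, 20]
  [∞, 4, 20, ∞, 8, 0]
D(2):
  [0, 7, 16, 11, 11, 14]
  [-7, 0, 9, 4, 4, 7]
  [16, 23, 0, 27, 27, 30]
  [14, 21, 10, 0, 7, 4]
  [8, 15, 16, 7, 0, 20]
  [-3, 4, 13, 8, 8, 0]
D(3):
  [0, 7, 16, 11, 11, 14]
  [-7, 0, 9, 4, 4, 7]
  [16, 23, 0, 27, 27, 30]
  [14, 21, 10, 0, 7, 4]
  [8, 15, 16, 7, 0, 20]
  [-3, 4, 13, 8, 8, 0]
D(4):
  [0, 7, 16, 11, 11, 14]
  [-7, 0, 9, 4, 4, 7]
  [16, 23, 0, 27, 27, 30]
  [14, 21, 10, 0, 7, 4]
  [8, 15, 16, 7, 0, 11]
  [-3, 4, 13, 8, 8, 0]
D(5):
  [0, 7, 16, 11, 11, 14]
  [-7, 0, 9, 4, 4, 7]
  [16, 23, 0, 27, 27, 30]
  [14, 21, 10, 0, 7, 4]
  [8, 15, 16, 7, 0, 11]
  [-3, 4, 13, 8, 8, 0]
D(6):
  [0, 7, 16, 11, 11, 14]
  [-7, 0, 9, 4, 4, 7]
  [16, 23, 0, 27, 27, 30]
  [1, 8, 10, 0, 7, 4]
  [8, 15, 16, 7, 0, 11]
  [-3, 4, 13, 8, 8, 0]
Key observation: every diagonal entry stays at the unit through all rounds, so no improving cycle exists.
Answer: CONVERGES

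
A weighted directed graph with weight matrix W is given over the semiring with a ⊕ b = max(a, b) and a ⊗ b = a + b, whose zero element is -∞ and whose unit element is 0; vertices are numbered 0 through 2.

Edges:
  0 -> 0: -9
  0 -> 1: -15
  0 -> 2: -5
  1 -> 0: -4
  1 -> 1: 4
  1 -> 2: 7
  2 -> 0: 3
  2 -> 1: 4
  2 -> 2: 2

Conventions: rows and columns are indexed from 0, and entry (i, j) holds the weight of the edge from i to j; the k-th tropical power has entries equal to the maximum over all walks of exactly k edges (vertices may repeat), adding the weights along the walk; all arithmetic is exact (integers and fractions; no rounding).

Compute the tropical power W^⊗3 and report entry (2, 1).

W^⊗2:
  [-2, -1, -3]
  [10, 11, 11]
  [5, 8, 11]
W^⊗3:
  [0, 3, 6]
  [14, 15, 18]
  [14, 15, 15]
Key observation: the optimum is the walk 2->1->2->1, with weight 4 + 7 + 4 = 15.
Optimal value attained by: walk 2->1->2->1.
Answer: (W^⊗3)[2][1] = 15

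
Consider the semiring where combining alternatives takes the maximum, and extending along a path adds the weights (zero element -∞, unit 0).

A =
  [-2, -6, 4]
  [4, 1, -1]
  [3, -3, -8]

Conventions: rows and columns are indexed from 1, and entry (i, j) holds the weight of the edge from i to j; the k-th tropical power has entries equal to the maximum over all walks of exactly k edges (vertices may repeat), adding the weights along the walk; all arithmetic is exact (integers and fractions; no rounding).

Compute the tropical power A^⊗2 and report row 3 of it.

A^⊗2:
  [7, 1, 2]
  [5, 2, 8]
  [1, -2, 7]
Answer: row 3 of A^⊗2 = [1, -2, 7]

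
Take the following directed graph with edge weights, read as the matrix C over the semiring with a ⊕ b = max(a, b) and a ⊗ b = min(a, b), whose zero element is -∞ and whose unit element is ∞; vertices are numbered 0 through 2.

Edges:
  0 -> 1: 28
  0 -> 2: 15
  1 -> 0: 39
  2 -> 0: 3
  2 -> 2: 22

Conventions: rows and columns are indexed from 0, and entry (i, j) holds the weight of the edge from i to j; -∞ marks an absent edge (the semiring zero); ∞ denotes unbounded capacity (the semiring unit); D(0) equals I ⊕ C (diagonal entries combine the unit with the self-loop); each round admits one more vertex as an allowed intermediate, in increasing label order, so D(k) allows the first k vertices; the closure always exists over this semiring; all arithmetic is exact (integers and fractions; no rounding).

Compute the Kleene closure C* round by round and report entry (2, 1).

D(0):
  [∞, 28, 15]
  [39, ∞, -∞]
  [3, -∞, ∞]
D(1):
  [∞, 28, 15]
  [39, ∞, 15]
  [3, 3, ∞]
D(2):
  [∞, 28, 15]
  [39, ∞, 15]
  [3, 3, ∞]
D(3):
  [∞, 28, 15]
  [39, ∞, 15]
  [3, 3, ∞]
Answer: C*[2][1] = 3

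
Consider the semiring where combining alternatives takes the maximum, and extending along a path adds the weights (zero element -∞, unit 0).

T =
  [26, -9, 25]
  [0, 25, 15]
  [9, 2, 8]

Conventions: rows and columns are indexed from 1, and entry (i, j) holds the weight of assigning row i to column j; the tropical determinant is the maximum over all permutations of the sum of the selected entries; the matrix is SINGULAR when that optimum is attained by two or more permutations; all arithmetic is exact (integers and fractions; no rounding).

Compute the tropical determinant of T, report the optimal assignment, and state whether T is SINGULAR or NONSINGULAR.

σ = (1, 2, 3): 26 + 25 + 8 = 59
σ = (1, 3, 2): 26 + 15 + 2 = 43
σ = (2, 1, 3): (-9) + 0 + 8 = -1
σ = (2, 3, 1): (-9) + 15 + 9 = 15
σ = (3, 1, 2): 25 + 0 + 2 = 27
σ = (3, 2, 1): 25 + 25 + 9 = 59
Optimal value attained by: σ = (1, 2, 3).
Answer: det⊕(T) = 59; verdict: SINGULAR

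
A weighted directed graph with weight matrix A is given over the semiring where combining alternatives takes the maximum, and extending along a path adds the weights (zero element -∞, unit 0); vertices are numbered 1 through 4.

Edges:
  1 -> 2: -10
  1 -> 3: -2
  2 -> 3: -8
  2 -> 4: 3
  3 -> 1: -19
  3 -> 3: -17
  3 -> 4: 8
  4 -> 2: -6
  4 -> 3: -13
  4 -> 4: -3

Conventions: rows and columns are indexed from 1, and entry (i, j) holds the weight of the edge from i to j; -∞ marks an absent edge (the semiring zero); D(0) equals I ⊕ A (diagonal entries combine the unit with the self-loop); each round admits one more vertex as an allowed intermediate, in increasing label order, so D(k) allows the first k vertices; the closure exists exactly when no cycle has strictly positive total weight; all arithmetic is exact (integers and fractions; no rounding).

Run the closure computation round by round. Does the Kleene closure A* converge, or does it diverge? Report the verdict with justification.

D(0):
  [0, -10, -2, -∞]
  [-∞, 0, -8, 3]
  [-19, -∞, 0, 8]
  [-∞, -6, -13, 0]
D(1):
  [0, -10, -2, -∞]
  [-∞, 0, -8, 3]
  [-19, -29, 0, 8]
  [-∞, -6, -13, 0]
D(2):
  [0, -10, -2, -7]
  [-∞, 0, -8, 3]
  [-19, -29, 0, 8]
  [-∞, -6, -13, 0]
D(3):
  [0, -10, -2, 6]
  [-27, 0, -8, 3]
  [-19, -29, 0, 8]
  [-32, -6, -13, 0]
D(4):
  [0, 0, -2, 6]
  [-27, 0, -8, 3]
  [-19, 2, 0, 8]
  [-32, -6, -13, 0]
Key observation: every diagonal entry stays at the unit through all rounds, so no improving cycle exists.
Answer: CONVERGES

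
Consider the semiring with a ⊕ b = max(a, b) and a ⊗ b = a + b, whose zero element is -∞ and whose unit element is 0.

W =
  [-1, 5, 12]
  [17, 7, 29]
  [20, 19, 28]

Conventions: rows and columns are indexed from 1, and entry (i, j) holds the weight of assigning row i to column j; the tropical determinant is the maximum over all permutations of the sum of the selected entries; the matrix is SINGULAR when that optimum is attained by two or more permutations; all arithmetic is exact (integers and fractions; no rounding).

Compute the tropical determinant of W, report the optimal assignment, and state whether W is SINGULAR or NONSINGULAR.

σ = (1, 2, 3): (-1) + 7 + 28 = 34
σ = (1, 3, 2): (-1) + 29 + 19 = 47
σ = (2, 1, 3): 5 + 17 + 28 = 50
σ = (2, 3, 1): 5 + 29 + 20 = 54
σ = (3, 1, 2): 12 + 17 + 19 = 48
σ = (3, 2, 1): 12 + 7 + 20 = 39
Optimal value attained by: σ = (2, 3, 1).
Answer: det⊕(W) = 54; verdict: NONSINGULAR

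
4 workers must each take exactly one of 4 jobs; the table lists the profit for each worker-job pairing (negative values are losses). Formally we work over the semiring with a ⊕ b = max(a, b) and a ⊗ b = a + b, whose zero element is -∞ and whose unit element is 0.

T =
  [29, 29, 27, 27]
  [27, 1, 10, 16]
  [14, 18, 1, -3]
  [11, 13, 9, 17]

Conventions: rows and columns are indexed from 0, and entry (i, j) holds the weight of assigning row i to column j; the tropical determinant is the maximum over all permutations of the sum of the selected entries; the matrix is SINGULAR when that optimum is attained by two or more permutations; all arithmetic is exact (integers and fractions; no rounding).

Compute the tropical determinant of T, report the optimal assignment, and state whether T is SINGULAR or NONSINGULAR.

σ = (0, 1, 2, 3): 29 + 1 + 1 + 17 = 48
σ = (0, 1, 3, 2): 29 + 1 + (-3) + 9 = 36
σ = (0, 2, 1, 3): 29 + 10 + 18 + 17 = 74
σ = (0, 2, 3, 1): 29 + 10 + (-3) + 13 = 49
σ = (0, 3, 1, 2): 29 + 16 + 18 + 9 = 72
σ = (0, 3, 2, 1): 29 + 16 + 1 + 13 = 59
σ = (1, 0, 2, 3): 29 + 27 + 1 + 17 = 74
σ = (1, 0, 3, 2): 29 + 27 + (-3) + 9 = 62
σ = (1, 2, 0, 3): 29 + 10 + 14 + 17 = 70
σ = (1, 2, 3, 0): 29 + 10 + (-3) + 11 = 47
σ = (1, 3, 0, 2): 29 + 16 + 14 + 9 = 68
σ = (1, 3, 2, 0): 29 + 16 + 1 + 11 = 57
σ = (2, 0, 1, 3): 27 + 27 + 18 + 17 = 89
σ = (2, 0, 3, 1): 27 + 27 + (-3) + 13 = 64
σ = (2, 1, 0, 3): 27 + 1 + 14 + 17 = 59
σ = (2, 1, 3, 0): 27 + 1 + (-3) + 11 = 36
σ = (2, 3, 0, 1): 27 + 16 + 14 + 13 = 70
σ = (2, 3, 1, 0): 27 + 16 + 18 + 11 = 72
σ = (3, 0, 1, 2): 27 + 27 + 18 + 9 = 81
σ = (3, 0, 2, 1): 27 + 27 + 1 + 13 = 68
σ = (3, 1, 0, 2): 27 + 1 + 14 + 9 = 51
σ = (3, 1, 2, 0): 27 + 1 + 1 + 11 = 40
σ = (3, 2, 0, 1): 27 + 10 + 14 + 13 = 64
σ = (3, 2, 1, 0): 27 + 10 + 18 + 11 = 66
Optimal value attained by: σ = (2, 0, 1, 3).
Answer: det⊕(T) = 89; verdict: NONSINGULAR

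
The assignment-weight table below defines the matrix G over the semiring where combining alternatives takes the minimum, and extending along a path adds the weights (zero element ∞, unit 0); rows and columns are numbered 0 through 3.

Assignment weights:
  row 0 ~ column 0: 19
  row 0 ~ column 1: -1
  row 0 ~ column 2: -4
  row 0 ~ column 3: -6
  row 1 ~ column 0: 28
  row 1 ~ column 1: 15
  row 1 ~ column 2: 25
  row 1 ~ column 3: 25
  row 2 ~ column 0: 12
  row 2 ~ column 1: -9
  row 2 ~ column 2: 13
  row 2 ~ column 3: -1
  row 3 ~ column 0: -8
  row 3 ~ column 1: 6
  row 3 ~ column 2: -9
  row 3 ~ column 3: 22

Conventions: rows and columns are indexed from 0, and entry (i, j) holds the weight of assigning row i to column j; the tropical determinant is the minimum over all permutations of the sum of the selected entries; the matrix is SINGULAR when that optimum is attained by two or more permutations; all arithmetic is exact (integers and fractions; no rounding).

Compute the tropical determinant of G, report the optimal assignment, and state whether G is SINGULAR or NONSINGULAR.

σ = (0, 1, 2, 3): 19 + 15 + 13 + 22 = 69
σ = (0, 1, 3, 2): 19 + 15 + (-1) + (-9) = 24
σ = (0, 2, 1, 3): 19 + 25 + (-9) + 22 = 57
σ = (0, 2, 3, 1): 19 + 25 + (-1) + 6 = 49
σ = (0, 3, 1, 2): 19 + 25 + (-9) + (-9) = 26
σ = (0, 3, 2, 1): 19 + 25 + 13 + 6 = 63
σ = (1, 0, 2, 3): (-1) + 28 + 13 + 22 = 62
σ = (1, 0, 3, 2): (-1) + 28 + (-1) + (-9) = 17
σ = (1, 2, 0, 3): (-1) + 25 + 12 + 22 = 58
σ = (1, 2, 3, 0): (-1) + 25 + (-1) + (-8) = 15
σ = (1, 3, 0, 2): (-1) + 25 + 12 + (-9) = 27
σ = (1, 3, 2, 0): (-1) + 25 + 13 + (-8) = 29
σ = (2, 0, 1, 3): (-4) + 28 + (-9) + 22 = 37
σ = (2, 0, 3, 1): (-4) + 28 + (-1) + 6 = 29
σ = (2, 1, 0, 3): (-4) + 15 + 12 + 22 = 45
σ = (2, 1, 3, 0): (-4) + 15 + (-1) + (-8) = 2
σ = (2, 3, 0, 1): (-4) + 25 + 12 + 6 = 39
σ = (2, 3, 1, 0): (-4) + 25 + (-9) + (-8) = 4
σ = (3, 0, 1, 2): (-6) + 28 + (-9) + (-9) = 4
σ = (3, 0, 2, 1): (-6) + 28 + 13 + 6 = 41
σ = (3, 1, 0, 2): (-6) + 15 + 12 + (-9) = 12
σ = (3, 1, 2, 0): (-6) + 15 + 13 + (-8) = 14
σ = (3, 2, 0, 1): (-6) + 25 + 12 + 6 = 37
σ = (3, 2, 1, 0): (-6) + 25 + (-9) + (-8) = 2
Optimal value attained by: σ = (2, 1, 3, 0).
Answer: det⊕(G) = 2; verdict: SINGULAR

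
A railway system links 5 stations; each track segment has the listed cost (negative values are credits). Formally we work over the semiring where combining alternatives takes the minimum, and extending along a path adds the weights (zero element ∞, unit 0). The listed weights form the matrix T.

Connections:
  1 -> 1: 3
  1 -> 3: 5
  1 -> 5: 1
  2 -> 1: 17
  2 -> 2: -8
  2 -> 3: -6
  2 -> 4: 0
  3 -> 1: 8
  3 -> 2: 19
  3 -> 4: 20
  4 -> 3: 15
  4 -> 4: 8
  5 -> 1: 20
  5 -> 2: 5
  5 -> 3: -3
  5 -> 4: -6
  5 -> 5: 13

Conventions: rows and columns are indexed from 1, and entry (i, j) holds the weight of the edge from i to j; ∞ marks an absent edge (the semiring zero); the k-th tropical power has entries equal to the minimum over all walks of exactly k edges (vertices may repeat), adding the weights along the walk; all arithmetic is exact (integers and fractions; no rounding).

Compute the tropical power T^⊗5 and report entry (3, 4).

T^⊗2:
  [6, 6, -2, -5, 4]
  [2, -16, -14, -8, 18]
  [11, 11, 13, 19, 9]
  [23, 34, 23, 16, ∞]
  [5, -3, -1, 2, 21]
T^⊗3:
  [6, -2, 0, -2, 7]
  [-6, -24, -22, -16, 3]
  [14, 3, 5, 3, 12]
  [26, 26, 28, 24, 24]
  [7, -11, -9, -3, 6]
T^⊗4:
  [8, -10, -8, -2, 7]
  [-14, -32, -30, -24, -5]
  [13, -5, -3, 3, 15]
  [29, 18, 20, 18, 27]
  [-1, -19, -17, -11, 8]
T^⊗5:
  [0, -18, -16, -10, 9]
  [-22, -40, -38, -32, -13]
  [5, -13, -11, -5, 14]
  [28, 10, 12, 18, 30]
  [-9, -27, -25, -19, 0]
Key observation: the optimum is the walk 3->2->2->2->2->4, with weight 19 + (-8) + (-8) + (-8) + 0 = -5.
Optimal value attained by: walk 3->2->2->2->2->4.
Answer: (T^⊗5)[3][4] = -5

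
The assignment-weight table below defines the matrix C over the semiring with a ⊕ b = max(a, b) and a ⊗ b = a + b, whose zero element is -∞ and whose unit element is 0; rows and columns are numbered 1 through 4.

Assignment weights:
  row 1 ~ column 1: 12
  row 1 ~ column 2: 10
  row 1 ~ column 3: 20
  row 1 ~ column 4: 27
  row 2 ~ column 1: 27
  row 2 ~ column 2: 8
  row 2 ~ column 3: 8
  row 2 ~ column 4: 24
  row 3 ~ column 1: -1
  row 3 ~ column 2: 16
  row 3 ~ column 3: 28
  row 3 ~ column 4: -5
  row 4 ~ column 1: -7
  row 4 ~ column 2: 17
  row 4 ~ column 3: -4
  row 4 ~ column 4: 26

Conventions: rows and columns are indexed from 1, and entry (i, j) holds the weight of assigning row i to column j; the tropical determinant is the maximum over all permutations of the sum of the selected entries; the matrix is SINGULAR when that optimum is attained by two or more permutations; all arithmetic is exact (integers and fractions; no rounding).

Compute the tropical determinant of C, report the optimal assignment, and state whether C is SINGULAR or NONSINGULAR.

σ = (1, 2, 3, 4): 12 + 8 + 28 + 26 = 74
σ = (1, 2, 4, 3): 12 + 8 + (-5) + (-4) = 11
σ = (1, 3, 2, 4): 12 + 8 + 16 + 26 = 62
σ = (1, 3, 4, 2): 12 + 8 + (-5) + 17 = 32
σ = (1, 4, 2, 3): 12 + 24 + 16 + (-4) = 48
σ = (1, 4, 3, 2): 12 + 24 + 28 + 17 = 81
σ = (2, 1, 3, 4): 10 + 27 + 28 + 26 = 91
σ = (2, 1, 4, 3): 10 + 27 + (-5) + (-4) = 28
σ = (2, 3, 1, 4): 10 + 8 + (-1) + 26 = 43
σ = (2, 3, 4, 1): 10 + 8 + (-5) + (-7) = 6
σ = (2, 4, 1, 3): 10 + 24 + (-1) + (-4) = 29
σ = (2, 4, 3, 1): 10 + 24 + 28 + (-7) = 55
σ = (3, 1, 2, 4): 20 + 27 + 16 + 26 = 89
σ = (3, 1, 4, 2): 20 + 27 + (-5) + 17 = 59
σ = (3, 2, 1, 4): 20 + 8 + (-1) + 26 = 53
σ = (3, 2, 4, 1): 20 + 8 + (-5) + (-7) = 16
σ = (3, 4, 1, 2): 20 + 24 + (-1) + 17 = 60
σ = (3, 4, 2, 1): 20 + 24 + 16 + (-7) = 53
σ = (4, 1, 2, 3): 27 + 27 + 16 + (-4) = 66
σ = (4, 1, 3, 2): 27 + 27 + 28 + 17 = 99
σ = (4, 2, 1, 3): 27 + 8 + (-1) + (-4) = 30
σ = (4, 2, 3, 1): 27 + 8 + 28 + (-7) = 56
σ = (4, 3, 1, 2): 27 + 8 + (-1) + 17 = 51
σ = (4, 3, 2, 1): 27 + 8 + 16 + (-7) = 44
Optimal value attained by: σ = (4, 1, 3, 2).
Answer: det⊕(C) = 99; verdict: NONSINGULAR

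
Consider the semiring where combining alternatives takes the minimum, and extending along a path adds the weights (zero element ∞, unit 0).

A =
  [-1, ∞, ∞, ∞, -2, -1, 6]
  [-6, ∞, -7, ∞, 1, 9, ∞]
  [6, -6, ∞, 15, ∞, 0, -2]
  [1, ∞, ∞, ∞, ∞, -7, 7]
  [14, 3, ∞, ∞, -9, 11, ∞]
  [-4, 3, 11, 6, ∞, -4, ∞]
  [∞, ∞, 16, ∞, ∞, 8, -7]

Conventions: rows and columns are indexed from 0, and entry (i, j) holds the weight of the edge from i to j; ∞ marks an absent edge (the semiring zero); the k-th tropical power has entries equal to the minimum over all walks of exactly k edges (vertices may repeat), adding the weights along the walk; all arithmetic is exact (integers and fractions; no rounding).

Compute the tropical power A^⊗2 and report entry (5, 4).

A^⊗2:
  [-5, 1, 10, 5, -11, -5, -1]
  [-7, -13, 20, 8, -8, -7, -9]
  [-12, 3, -13, 6, -5, -4, -9]
  [-11, -4, 4, -1, -1, -11, 0]
  [-3, -6, -4, 17, -18, 2, 20]
  [-8, -1, -4, 2, -6, -8, 2]
  [4, 10, 9, 14, ∞, 1, -14]
Key observation: the optimum is the walk 5->0->4, with weight (-4) + (-2) = -6.
Optimal value attained by: walk 5->0->4.
Answer: (A^⊗2)[5][4] = -6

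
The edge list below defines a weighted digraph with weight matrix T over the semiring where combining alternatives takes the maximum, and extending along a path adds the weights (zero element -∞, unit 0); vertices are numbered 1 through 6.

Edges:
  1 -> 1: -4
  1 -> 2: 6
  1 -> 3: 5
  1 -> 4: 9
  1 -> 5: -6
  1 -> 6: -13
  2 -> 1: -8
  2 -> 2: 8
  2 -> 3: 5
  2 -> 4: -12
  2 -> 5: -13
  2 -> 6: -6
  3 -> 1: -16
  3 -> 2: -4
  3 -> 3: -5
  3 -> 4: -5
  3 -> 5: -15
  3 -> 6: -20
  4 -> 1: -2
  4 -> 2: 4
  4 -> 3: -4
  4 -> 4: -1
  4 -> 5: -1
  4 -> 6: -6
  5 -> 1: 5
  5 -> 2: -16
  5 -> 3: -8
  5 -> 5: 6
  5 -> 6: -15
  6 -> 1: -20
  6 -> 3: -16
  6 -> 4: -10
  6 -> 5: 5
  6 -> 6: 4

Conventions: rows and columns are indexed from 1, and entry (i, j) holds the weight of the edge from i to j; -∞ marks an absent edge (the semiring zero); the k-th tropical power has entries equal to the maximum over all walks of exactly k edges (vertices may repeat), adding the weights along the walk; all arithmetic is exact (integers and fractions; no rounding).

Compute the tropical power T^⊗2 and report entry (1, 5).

T^⊗2:
  [7, 14, 11, 8, 8, 3]
  [0, 16, 13, 1, -1, 2]
  [-7, 4, 1, -6, -6, -10]
  [4, 12, 9, 7, 5, -2]
  [11, 11, 10, 14, 12, -8]
  [10, -6, -3, -6, 11, 8]
Key observation: the optimum is the walk 1->4->5, with weight 9 + (-1) = 8.
Optimal value attained by: walk 1->4->5.
Answer: (T^⊗2)[1][5] = 8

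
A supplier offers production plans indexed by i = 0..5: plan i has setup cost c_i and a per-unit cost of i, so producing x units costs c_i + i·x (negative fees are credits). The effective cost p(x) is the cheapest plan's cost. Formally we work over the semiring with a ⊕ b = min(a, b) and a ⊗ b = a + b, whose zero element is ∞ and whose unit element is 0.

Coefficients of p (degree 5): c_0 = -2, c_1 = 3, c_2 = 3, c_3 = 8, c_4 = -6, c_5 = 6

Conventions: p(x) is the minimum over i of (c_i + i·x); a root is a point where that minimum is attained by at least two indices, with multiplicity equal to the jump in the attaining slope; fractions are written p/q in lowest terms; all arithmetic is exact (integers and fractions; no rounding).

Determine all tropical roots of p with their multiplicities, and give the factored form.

hull edge (i=0, c=-2) to (i=4, c=-6): slope -1, span 4
hull edge (i=4, c=-6) to (i=5, c=6): slope 12, span 1
Factored form: p(x) = 6 ⊗ (x ⊕ (-12)) ⊗ (x ⊕ 1) ⊗ (x ⊕ 1) ⊗ (x ⊕ 1) ⊗ (x ⊕ 1)
Answer: roots = -12 (mult 1), 1 (mult 4)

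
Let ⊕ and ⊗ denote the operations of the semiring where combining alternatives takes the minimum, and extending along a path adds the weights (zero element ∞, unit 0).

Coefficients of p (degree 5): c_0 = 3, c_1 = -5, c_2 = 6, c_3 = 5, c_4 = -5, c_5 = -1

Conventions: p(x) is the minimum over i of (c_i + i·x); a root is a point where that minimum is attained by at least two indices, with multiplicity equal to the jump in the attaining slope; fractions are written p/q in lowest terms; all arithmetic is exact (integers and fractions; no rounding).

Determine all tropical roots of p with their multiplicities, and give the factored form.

hull edge (i=0, c=3) to (i=1, c=-5): slope -8, span 1
hull edge (i=1, c=-5) to (i=4, c=-5): slope 0, span 3
hull edge (i=4, c=-5) to (i=5, c=-1): slope 4, span 1
Factored form: p(x) = -1 ⊗ (x ⊕ (-4)) ⊗ (x ⊕ 0) ⊗ (x ⊕ 0) ⊗ (x ⊕ 0) ⊗ (x ⊕ 8)
Answer: roots = -4 (mult 1), 0 (mult 3), 8 (mult 1)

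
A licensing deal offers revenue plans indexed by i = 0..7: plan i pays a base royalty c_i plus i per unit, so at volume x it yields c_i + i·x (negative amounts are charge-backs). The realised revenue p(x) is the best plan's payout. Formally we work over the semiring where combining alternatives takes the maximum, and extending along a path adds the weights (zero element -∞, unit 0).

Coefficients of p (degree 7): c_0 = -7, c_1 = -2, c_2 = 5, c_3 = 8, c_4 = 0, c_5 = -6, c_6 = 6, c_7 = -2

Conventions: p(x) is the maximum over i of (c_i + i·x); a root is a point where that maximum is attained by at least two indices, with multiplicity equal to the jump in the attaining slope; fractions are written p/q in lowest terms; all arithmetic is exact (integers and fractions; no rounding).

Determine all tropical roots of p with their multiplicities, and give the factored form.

hull edge (i=0, c=-7) to (i=2, c=5): slope 6, span 2
hull edge (i=2, c=5) to (i=3, c=8): slope 3, span 1
hull edge (i=3, c=8) to (i=6, c=6): slope -2/3, span 3
hull edge (i=6, c=6) to (i=7, c=-2): slope -8, span 1
Factored form: p(x) = -2 ⊗ (x ⊕ (-6)) ⊗ (x ⊕ (-6)) ⊗ (x ⊕ (-3)) ⊗ (x ⊕ 2/3) ⊗ (x ⊕ 2/3) ⊗ (x ⊕ 2/3) ⊗ (x ⊕ 8)
Answer: roots = -6 (mult 2), -3 (mult 1), 2/3 (mult 3), 8 (mult 1)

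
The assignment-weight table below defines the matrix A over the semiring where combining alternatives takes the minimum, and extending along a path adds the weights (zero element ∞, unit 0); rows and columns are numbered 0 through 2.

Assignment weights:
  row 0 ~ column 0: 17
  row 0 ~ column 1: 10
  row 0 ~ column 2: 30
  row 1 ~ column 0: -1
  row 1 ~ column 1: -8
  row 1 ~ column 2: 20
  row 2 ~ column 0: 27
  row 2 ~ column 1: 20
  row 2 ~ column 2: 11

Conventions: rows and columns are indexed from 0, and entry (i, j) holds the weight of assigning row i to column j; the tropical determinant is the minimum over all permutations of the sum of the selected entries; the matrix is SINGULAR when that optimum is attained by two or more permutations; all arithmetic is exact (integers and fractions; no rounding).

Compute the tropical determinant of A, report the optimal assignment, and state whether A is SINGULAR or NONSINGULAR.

σ = (0, 1, 2): 17 + (-8) + 11 = 20
σ = (0, 2, 1): 17 + 20 + 20 = 57
σ = (1, 0, 2): 10 + (-1) + 11 = 20
σ = (1, 2, 0): 10 + 20 + 27 = 57
σ = (2, 0, 1): 30 + (-1) + 20 = 49
σ = (2, 1, 0): 30 + (-8) + 27 = 49
Optimal value attained by: σ = (0, 1, 2).
Answer: det⊕(A) = 20; verdict: SINGULAR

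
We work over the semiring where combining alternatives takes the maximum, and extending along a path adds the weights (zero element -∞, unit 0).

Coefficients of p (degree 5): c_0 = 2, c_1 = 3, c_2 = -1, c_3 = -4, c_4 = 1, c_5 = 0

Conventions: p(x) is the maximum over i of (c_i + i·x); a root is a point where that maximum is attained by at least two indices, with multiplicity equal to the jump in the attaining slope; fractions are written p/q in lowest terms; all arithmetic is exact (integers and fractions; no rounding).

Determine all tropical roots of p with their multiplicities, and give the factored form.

hull edge (i=0, c=2) to (i=1, c=3): slope 1, span 1
hull edge (i=1, c=3) to (i=4, c=1): slope -2/3, span 3
hull edge (i=4, c=1) to (i=5, c=0): slope -1, span 1
Factored form: p(x) = 0 ⊗ (x ⊕ (-1)) ⊗ (x ⊕ 2/3) ⊗ (x ⊕ 2/3) ⊗ (x ⊕ 2/3) ⊗ (x ⊕ 1)
Answer: roots = -1 (mult 1), 2/3 (mult 3), 1 (mult 1)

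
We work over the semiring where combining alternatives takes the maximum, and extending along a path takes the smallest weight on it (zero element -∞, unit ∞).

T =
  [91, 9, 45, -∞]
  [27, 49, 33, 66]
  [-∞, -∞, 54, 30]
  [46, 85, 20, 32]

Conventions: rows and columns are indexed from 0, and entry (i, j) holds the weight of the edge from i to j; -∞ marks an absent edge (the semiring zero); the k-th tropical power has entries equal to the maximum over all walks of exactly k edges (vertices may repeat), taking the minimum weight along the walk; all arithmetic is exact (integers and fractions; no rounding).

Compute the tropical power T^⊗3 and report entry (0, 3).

T^⊗2:
  [91, 9, 45, 30]
  [46, 66, 33, 49]
  [30, 30, 54, 30]
  [46, 49, 45, 66]
T^⊗3:
  [91, 30, 45, 30]
  [46, 49, 45, 66]
  [30, 30, 54, 30]
  [46, 66, 45, 49]
Key observation: the optimum is the walk 0->0->2->3, with weight 91 min 45 min 30 = 30.
Optimal value attained by: walk 0->0->2->3.
Answer: (T^⊗3)[0][3] = 30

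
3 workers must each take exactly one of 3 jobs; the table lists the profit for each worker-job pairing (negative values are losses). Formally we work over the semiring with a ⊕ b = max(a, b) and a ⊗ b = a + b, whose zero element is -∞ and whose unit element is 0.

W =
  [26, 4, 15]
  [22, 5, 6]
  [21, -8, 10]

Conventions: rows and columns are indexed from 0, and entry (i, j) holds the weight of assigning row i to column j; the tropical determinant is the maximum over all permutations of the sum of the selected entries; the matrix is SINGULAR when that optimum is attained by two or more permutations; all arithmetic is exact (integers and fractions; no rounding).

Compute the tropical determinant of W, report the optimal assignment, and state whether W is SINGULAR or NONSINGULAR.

σ = (0, 1, 2): 26 + 5 + 10 = 41
σ = (0, 2, 1): 26 + 6 + (-8) = 24
σ = (1, 0, 2): 4 + 22 + 10 = 36
σ = (1, 2, 0): 4 + 6 + 21 = 31
σ = (2, 0, 1): 15 + 22 + (-8) = 29
σ = (2, 1, 0): 15 + 5 + 21 = 41
Optimal value attained by: σ = (0, 1, 2).
Answer: det⊕(W) = 41; verdict: SINGULAR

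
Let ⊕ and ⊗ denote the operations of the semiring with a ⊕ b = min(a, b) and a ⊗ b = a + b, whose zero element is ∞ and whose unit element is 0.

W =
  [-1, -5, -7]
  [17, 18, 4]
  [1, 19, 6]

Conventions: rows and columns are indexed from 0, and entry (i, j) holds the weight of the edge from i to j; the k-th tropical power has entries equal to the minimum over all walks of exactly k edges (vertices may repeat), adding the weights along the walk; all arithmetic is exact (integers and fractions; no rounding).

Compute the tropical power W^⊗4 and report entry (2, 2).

W^⊗2:
  [-6, -6, -8]
  [5, 12, 10]
  [0, -4, -6]
W^⊗3:
  [-7, -11, -13]
  [4, 0, -2]
  [-5, -5, -7]
W^⊗4:
  [-12, -12, -14]
  [-1, -1, -3]
  [-6, -10, -12]
Key observation: the optimum is the walk 2->0->2->0->2, with weight 1 + (-7) + 1 + (-7) = -12.
Optimal value attained by: walk 2->0->2->0->2.
Answer: (W^⊗4)[2][2] = -12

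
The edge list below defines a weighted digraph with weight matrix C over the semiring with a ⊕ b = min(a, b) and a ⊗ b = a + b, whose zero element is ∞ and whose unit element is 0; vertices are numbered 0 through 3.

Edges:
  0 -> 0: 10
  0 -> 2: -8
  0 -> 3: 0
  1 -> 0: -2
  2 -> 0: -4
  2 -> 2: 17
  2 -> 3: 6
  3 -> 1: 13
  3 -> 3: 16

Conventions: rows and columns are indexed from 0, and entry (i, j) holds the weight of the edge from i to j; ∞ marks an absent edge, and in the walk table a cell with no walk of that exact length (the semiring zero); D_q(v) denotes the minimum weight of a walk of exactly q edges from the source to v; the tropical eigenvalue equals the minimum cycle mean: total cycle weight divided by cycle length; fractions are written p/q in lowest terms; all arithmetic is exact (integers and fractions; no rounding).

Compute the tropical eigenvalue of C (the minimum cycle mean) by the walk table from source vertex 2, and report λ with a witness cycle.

q=0: [∞, ∞, 0, ∞]
q=1: [-4, ∞, 17, 6]
q=2: [6, 19, -12, -4]
q=3: [-16, 9, -2, -6]
q=4: [-6, 7, -24, -16]
Optimal cycle mean attained by: cycle 0->2->0, total (-8) + (-4), length 2.
Answer: λ = -6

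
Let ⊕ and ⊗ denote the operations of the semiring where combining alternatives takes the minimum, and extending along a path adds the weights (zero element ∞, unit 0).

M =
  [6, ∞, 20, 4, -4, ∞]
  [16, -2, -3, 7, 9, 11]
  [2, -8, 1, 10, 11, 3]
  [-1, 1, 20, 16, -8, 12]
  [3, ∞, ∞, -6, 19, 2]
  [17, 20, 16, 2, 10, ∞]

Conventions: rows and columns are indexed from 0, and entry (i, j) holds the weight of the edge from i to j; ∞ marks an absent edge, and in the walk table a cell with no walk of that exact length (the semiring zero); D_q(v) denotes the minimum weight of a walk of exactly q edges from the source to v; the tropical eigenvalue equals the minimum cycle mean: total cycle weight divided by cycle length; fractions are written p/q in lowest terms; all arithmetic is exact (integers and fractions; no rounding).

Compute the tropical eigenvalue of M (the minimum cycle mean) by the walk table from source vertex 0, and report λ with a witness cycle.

q=0: [0, ∞, ∞, ∞, ∞, ∞]
q=1: [6, ∞, 20, 4, -4, ∞]
q=2: [-1, 5, 21, -10, -4, -2]
q=3: [-11, -9, 2, -10, -18, -2]
q=4: [-15, -11, -12, -24, -18, -16]
q=5: [-25, -23, -14, -24, -32, -16]
q=6: [-29, -25, -26, -38, -32, -30]
Optimal cycle mean attained by: cycle 3->4->3, total (-8) + (-6), length 2.
Answer: λ = -7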